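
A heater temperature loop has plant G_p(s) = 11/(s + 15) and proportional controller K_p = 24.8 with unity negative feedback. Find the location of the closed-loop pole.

Closed-loop transfer function: T(s) = K_p·G_p(s)/(1 + K_p·G_p(s)) = 272.8/(s + 15 + 272.8) = 272.8/(s + 287.8).
The closed-loop pole is at s = −287.8.

s = -287.8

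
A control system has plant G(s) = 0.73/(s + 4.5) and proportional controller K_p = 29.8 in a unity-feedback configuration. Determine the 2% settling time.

Closed-loop transfer function: T(s) = K_p·G(s)/(1 + K_p·G(s)) = 21.75/(s + 4.5 + 21.75) = 21.75/(s + 26.25).
Time constant τ = 1/26.25 = 0.03809 s, so the 2% settling time is about 4τ = 0.152 s.

T_s ≈ 0.152 s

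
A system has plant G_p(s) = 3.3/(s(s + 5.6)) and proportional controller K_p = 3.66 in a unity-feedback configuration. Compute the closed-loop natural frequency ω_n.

With unity feedback the closed-loop characteristic equation is s² + 5.6s + 3.66·3.3 = s² + 5.6s + 12.08 = 0.
So ω_n² = 12.08 ⇒ ω_n = 3.475 rad/s, and ζ = 5.6/(2ω_n) = 0.806.

ω_n = 3.48 rad/s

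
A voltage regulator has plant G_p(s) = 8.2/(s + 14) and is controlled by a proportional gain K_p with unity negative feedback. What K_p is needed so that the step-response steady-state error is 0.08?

Steady-state error for a unit step on this type-0 loop is 1/(1 + K_p·G_p(0)).
G_p(0) = 0.5857. Require 1/(1 + K_p·0.5857) = 0.08, so 1 + 0.5857·K_p = 12.5.
K_p = (12.5 − 1)/0.5857 = 19.6.

K_p = 19.6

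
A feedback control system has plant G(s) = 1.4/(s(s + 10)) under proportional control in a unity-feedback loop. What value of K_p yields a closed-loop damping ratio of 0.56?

K_p = 56.9

Closed-loop characteristic equation: s² + 10s + K_p·1.4 = 0.
So ω_n = √(1.4K_p) and 2ζω_n = 10, giving ζ = 10/(2√(1.4K_p)).
Setting ζ = 0.56: √(1.4K_p) = 10/(2·0.56) = 8.929, so K_p = 79.72/1.4 = 56.9.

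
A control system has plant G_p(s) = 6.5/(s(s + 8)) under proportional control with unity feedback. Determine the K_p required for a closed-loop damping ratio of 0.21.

Closed-loop characteristic equation: s² + 8s + K_p·6.5 = 0.
So ω_n = √(6.5K_p) and 2ζω_n = 8, giving ζ = 8/(2√(6.5K_p)).
Setting ζ = 0.21: √(6.5K_p) = 8/(2·0.21) = 19.05, so K_p = 362.8/6.5 = 55.8.

K_p = 55.8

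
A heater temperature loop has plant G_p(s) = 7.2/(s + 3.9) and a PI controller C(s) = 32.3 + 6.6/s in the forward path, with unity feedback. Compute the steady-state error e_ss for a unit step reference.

0

The open loop C(s)G_p(s) has a pole at the origin (type 1), so the static position error constant is infinite and e_ss = 1/(1+∞) = 0.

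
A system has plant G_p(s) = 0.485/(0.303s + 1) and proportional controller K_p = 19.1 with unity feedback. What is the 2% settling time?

T_s ≈ 0.118 s

Closed loop: T(s) = K_p·G_p/(1+K_p·G_p) = 9.264/(0.303s + 1 + 9.264), with pole at s = −(1 + 9.264)/0.303 = −33.87.
τ = 1/33.87 = 0.02952 s, so 2% settling time ≈ 4τ = 0.118 s.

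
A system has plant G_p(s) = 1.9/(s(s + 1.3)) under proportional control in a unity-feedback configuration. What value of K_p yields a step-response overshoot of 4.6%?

From %OS = 100·exp(−πζ/√(1−ζ²)) = 4.6%, ζ = −ln(0.046)/√(π²+ln²(0.046)) = 0.7.
Characteristic equation s² + 1.3s + 1.9K_p = 0 gives ζ = 1.3/(2√(1.9K_p)).
Setting ζ = 0.7: √(1.9K_p) = 1.3/(2·0.7) = 0.9286, so K_p = 0.8623/1.9 = 0.454.

K_p = 0.454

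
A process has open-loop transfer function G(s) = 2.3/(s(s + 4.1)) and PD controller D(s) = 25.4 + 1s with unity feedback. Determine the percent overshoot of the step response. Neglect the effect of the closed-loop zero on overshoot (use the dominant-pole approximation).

Forward path: (25.4 + 1s)·2.3/(s(s+4.1)). The closed-loop characteristic equation is s² + (4.1 + 2.3·1)s + 2.3·25.4 = 0.
That is s² + 6.4s + 58.42 = 0, so ω_n = 7.643 rad/s and ζ = 6.4/(2·7.643) = 0.4187.
%OS = 100·exp(−πζ/√(1−ζ²)) = 23.5%.

23.5%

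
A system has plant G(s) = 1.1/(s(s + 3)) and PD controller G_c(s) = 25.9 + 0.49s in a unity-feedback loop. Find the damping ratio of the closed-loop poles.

ζ = 0.332

Forward path: (25.9 + 0.49s)·1.1/(s(s+3)). The closed-loop characteristic equation is s² + (3 + 1.1·0.49)s + 1.1·25.9 = 0.
That is s² + 3.539s + 28.49 = 0, so ω_n = 5.338 rad/s and ζ = 3.539/(2·5.338) = 0.3315.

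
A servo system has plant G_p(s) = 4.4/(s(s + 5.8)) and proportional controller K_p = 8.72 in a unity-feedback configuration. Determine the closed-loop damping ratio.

1 + K_p·G_p(s) = 0 gives s² + 5.8s + 38.37 = 0.
So ω_n² = 38.37 ⇒ ω_n = 6.194 rad/s, and ζ = 5.8/(2ω_n) = 0.468.

ζ = 0.468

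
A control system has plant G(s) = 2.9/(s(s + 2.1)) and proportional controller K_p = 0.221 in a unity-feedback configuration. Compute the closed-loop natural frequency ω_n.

ω_n = 0.801 rad/s

With unity feedback the closed-loop characteristic equation is s² + 2.1s + 0.221·2.9 = s² + 2.1s + 0.6409 = 0.
So ω_n² = 0.6409 ⇒ ω_n = 0.8006 rad/s, and ζ = 2.1/(2ω_n) = 1.31.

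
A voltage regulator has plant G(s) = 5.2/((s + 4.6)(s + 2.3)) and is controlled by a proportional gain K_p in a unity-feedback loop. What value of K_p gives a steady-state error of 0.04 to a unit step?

For a type-0 loop with proportional control, e_ss = 1/(1 + K_p·G(0)).
G(0) = 0.4915. Require 1/(1 + K_p·0.4915) = 0.04, so 1 + 0.4915·K_p = 25.
K_p = (25 − 1)/0.4915 = 48.8.

K_p = 48.8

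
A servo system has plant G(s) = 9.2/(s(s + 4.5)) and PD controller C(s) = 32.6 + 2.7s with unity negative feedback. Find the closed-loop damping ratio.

ζ = 0.847

Forward path: (32.6 + 2.7s)·9.2/(s(s+4.5)). The closed-loop characteristic equation is s² + (4.5 + 9.2·2.7)s + 9.2·32.6 = 0.
That is s² + 29.34s + 299.9 = 0, so ω_n = 17.32 rad/s and ζ = 29.34/(2·17.32) = 0.8471.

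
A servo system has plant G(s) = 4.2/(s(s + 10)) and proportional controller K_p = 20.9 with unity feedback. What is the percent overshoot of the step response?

From 1 + K_pG(s) = 0: s² + 10s + 87.78 = 0 ⇒ ω_n = 9.369, ζ = 0.5337.
%OS = 100·exp(−πζ/√(1−ζ²)) = 100·exp(−π·0.5337/√0.7152) = 13.8%.

13.8%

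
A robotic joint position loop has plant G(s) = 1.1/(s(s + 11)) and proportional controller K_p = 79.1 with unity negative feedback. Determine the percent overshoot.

From 1 + K_pG(s) = 0: s² + 11s + 87.01 = 0 ⇒ ω_n = 9.328, ζ = 0.5896.
%OS = 100·exp(−πζ/√(1−ζ²)) = 100·exp(−π·0.5896/√0.6523) = 10.1%.

10.1%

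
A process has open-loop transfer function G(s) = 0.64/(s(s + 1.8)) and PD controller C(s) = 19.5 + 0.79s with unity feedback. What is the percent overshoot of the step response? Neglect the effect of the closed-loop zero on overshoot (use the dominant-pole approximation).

Forward path: (19.5 + 0.79s)·0.64/(s(s+1.8)). The closed-loop characteristic equation is s² + (1.8 + 0.64·0.79)s + 0.64·19.5 = 0.
That is s² + 2.306s + 12.48 = 0, so ω_n = 3.533 rad/s and ζ = 2.306/(2·3.533) = 0.3263.
%OS = 100·exp(−πζ/√(1−ζ²)) = 33.8%.

33.8%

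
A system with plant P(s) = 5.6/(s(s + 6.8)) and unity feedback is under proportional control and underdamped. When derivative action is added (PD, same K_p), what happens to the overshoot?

The derivative term adds K·K_d to the s-coefficient of the characteristic equation, raising 2ζω_n while ω_n is unchanged; ζ increases, so overshoot decreases.

decrease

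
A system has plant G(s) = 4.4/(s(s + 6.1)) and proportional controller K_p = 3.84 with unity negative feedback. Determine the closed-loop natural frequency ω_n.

With unity feedback the closed-loop characteristic equation is s² + 6.1s + 3.84·4.4 = s² + 6.1s + 16.9 = 0.
Matching s² + 2ζω_n s + ω_n²: ω_n = √16.9 = 4.11 rad/s and 2ζω_n = 6.1, so ζ = 6.1/(2·4.11) = 0.742.

ω_n = 4.11 rad/s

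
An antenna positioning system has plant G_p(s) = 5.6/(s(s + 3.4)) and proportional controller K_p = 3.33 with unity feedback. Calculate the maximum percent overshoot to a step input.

From 1 + K_pG_p(s) = 0: s² + 3.4s + 18.65 = 0 ⇒ ω_n = 4.318, ζ = 0.3937.
%OS = 100·exp(−πζ/√(1−ζ²)) = 100·exp(−π·0.3937/√0.845) = 26%.

26%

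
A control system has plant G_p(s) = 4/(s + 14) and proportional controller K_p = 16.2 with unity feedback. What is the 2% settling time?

T_s ≈ 0.0508 s

Closed-loop transfer function: T(s) = K_p·G_p(s)/(1 + K_p·G_p(s)) = 64.8/(s + 14 + 64.8) = 64.8/(s + 78.8).
Time constant τ = 1/78.8 = 0.01269 s, so the 2% settling time is about 4τ = 0.0508 s.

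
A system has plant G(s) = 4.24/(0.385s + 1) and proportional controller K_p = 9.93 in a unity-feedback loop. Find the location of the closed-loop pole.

Closed loop: T(s) = K_p·G/(1+K_p·G) = 42.1/(0.385s + 1 + 42.1), with pole at s = −(1 + 42.1)/0.385 = −112.

s = -112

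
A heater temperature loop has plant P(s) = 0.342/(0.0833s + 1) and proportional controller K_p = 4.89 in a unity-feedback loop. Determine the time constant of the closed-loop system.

Closed loop: T(s) = K_p·P/(1+K_p·P) = 1.672/(0.0833s + 1 + 1.672), with pole at s = −(1 + 1.672)/0.0833 = −32.08.
Closed-loop time constant τ = 1/32.08 = 0.0312 s.

τ = 0.0312 s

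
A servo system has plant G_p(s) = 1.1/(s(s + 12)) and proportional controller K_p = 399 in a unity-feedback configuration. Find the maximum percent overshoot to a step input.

39.1%

Closed-loop characteristic equation: s² + 12s + 438.9 = 0, so ω_n = 20.95 rad/s and ζ = 12/(2·20.95) = 0.2864.
%OS = 100·exp(−πζ/√(1−ζ²)) = 100·exp(−π·0.2864/√0.918) = 39.1%.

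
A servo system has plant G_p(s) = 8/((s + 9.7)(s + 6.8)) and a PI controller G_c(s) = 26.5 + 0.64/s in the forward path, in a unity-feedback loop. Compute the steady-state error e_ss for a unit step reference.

The open loop G_c(s)G_p(s) has a pole at the origin (type 1), so the static position error constant is infinite and e_ss = 1/(1+∞) = 0.

0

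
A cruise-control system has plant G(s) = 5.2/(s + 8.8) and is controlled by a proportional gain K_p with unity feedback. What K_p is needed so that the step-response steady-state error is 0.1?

For a type-0 loop with proportional control, e_ss = 1/(1 + K_p·G(0)).
G(0) = 0.5909. Require 1/(1 + K_p·0.5909) = 0.1, so 1 + 0.5909·K_p = 10.
K_p = (10 − 1)/0.5909 = 15.2.

K_p = 15.2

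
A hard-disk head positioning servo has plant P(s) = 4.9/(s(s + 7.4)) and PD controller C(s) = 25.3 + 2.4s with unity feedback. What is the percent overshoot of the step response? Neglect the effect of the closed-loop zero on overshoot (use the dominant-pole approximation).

0.497%

Forward path: (25.3 + 2.4s)·4.9/(s(s+7.4)). The closed-loop characteristic equation is s² + (7.4 + 4.9·2.4)s + 4.9·25.3 = 0.
That is s² + 19.16s + 124 = 0, so ω_n = 11.13 rad/s and ζ = 19.16/(2·11.13) = 0.8604.
%OS = 100·exp(−πζ/√(1−ζ²)) = 0.497%.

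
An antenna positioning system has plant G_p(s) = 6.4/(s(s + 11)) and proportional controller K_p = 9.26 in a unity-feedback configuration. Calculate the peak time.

T_p = 0.583 s

From 1 + K_pG_p(s) = 0: s² + 11s + 59.26 = 0 ⇒ ω_n = 7.698, ζ = 0.7144.
Damped frequency ω_d = ω_n√(1−ζ²) = 5.386 rad/s, so peak time T_p = π/ω_d = 0.583 s.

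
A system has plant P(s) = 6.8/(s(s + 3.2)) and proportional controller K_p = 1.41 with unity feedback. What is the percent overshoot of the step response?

Closed-loop characteristic equation: s² + 3.2s + 9.588 = 0, so ω_n = 3.096 rad/s and ζ = 3.2/(2·3.096) = 0.5167.
%OS = 100·exp(−πζ/√(1−ζ²)) = 100·exp(−π·0.5167/√0.733) = 15%.

15%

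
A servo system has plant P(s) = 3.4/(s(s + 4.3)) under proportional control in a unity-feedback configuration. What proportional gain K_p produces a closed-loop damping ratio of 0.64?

K_p = 3.32

Closed-loop characteristic equation: s² + 4.3s + K_p·3.4 = 0.
So ω_n = √(3.4K_p) and 2ζω_n = 4.3, giving ζ = 4.3/(2√(3.4K_p)).
Setting ζ = 0.64: √(3.4K_p) = 4.3/(2·0.64) = 3.359, so K_p = 11.29/3.4 = 3.32.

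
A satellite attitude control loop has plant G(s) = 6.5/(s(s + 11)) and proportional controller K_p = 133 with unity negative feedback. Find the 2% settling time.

T_s ≈ 0.727 s

From 1 + K_pG(s) = 0: s² + 11s + 864.5 = 0 ⇒ ω_n = 29.4, ζ = 0.1871.
2% settling time T_s ≈ 4/(ζω_n) = 4/5.5 = 0.727 s.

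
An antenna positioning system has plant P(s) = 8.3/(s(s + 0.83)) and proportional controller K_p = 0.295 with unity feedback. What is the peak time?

From 1 + K_pP(s) = 0: s² + 0.83s + 2.449 = 0 ⇒ ω_n = 1.565, ζ = 0.2652.
Damped frequency ω_d = ω_n√(1−ζ²) = 1.509 rad/s, so peak time T_p = π/ω_d = 2.08 s.

T_p = 2.08 s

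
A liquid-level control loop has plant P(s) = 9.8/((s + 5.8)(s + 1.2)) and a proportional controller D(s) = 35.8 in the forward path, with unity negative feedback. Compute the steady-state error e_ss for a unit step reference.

0.0195

The loop is type 0. Static position error constant K_pos = D(0)·P(0) = 35.8·1.408 = 50.41.
Steady-state error to a unit step: e_ss = 1/(1+K_pos) = 1/51.41 = 0.0195.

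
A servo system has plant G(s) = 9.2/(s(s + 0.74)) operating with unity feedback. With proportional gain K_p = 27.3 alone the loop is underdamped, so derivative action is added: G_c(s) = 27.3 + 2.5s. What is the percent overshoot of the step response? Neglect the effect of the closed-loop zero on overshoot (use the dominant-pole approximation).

2.87%

Forward path: (27.3 + 2.5s)·9.2/(s(s+0.74)). The closed-loop characteristic equation is s² + (0.74 + 9.2·2.5)s + 9.2·27.3 = 0.
That is s² + 23.74s + 251.2 = 0, so ω_n = 15.85 rad/s and ζ = 23.74/(2·15.85) = 0.749.
%OS = 100·exp(−πζ/√(1−ζ²)) = 2.87%.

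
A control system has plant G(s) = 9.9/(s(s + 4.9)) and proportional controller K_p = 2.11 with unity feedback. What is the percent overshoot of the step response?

13.6%

The closed-loop denominator s² + 4.9s + 20.89 gives ω_n = √20.89 = 4.57 and ζ = 4.9/(2ω_n) = 0.5361.
%OS = 100·exp(−πζ/√(1−ζ²)) = 100·exp(−π·0.5361/√0.7126) = 13.6%.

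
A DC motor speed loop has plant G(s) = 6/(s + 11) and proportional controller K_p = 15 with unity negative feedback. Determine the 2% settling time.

T_s ≈ 0.0396 s

Closed-loop transfer function: T(s) = K_p·G(s)/(1 + K_p·G(s)) = 90/(s + 11 + 90) = 90/(s + 101).
Time constant τ = 1/101 = 0.009901 s, so the 2% settling time is about 4τ = 0.0396 s.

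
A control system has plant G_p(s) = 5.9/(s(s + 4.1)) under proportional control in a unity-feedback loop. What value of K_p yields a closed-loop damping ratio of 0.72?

Closed-loop characteristic equation: s² + 4.1s + K_p·5.9 = 0.
So ω_n = √(5.9K_p) and 2ζω_n = 4.1, giving ζ = 4.1/(2√(5.9K_p)).
Setting ζ = 0.72: √(5.9K_p) = 4.1/(2·0.72) = 2.847, so K_p = 8.107/5.9 = 1.37.

K_p = 1.37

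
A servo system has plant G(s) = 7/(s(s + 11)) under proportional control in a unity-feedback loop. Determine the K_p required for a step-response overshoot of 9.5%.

K_p = 12

From %OS = 100·exp(−πζ/√(1−ζ²)) = 9.5%, ζ = −ln(0.095)/√(π²+ln²(0.095)) = 0.5996.
Characteristic equation s² + 11s + 7K_p = 0 gives ζ = 11/(2√(7K_p)).
Setting ζ = 0.5996: √(7K_p) = 11/(2·0.5996) = 9.172, so K_p = 84.13/7 = 12.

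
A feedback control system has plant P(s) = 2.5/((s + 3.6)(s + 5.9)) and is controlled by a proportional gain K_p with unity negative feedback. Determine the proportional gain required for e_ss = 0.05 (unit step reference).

K_p = 161

The loop is type 0, so e_ss(step) = 1/(1 + K_pos) with K_pos = K_p·P(0).
P(0) = 0.1177. Require 1/(1 + K_p·0.1177) = 0.05, so 1 + 0.1177·K_p = 20.
K_p = (20 − 1)/0.1177 = 161.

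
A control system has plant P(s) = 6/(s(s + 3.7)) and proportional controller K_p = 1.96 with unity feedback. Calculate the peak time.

T_p = 1.09 s

The closed-loop denominator s² + 3.7s + 11.76 gives ω_n = √11.76 = 3.429 and ζ = 3.7/(2ω_n) = 0.5395.
Damped frequency ω_d = ω_n√(1−ζ²) = 2.887 rad/s, so peak time T_p = π/ω_d = 1.09 s.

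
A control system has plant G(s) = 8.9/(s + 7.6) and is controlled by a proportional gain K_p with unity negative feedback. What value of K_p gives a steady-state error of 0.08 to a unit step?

The loop is type 0, so e_ss(step) = 1/(1 + K_pos) with K_pos = K_p·G(0).
G(0) = 1.171. Require 1/(1 + K_p·1.171) = 0.08, so 1 + 1.171·K_p = 12.5.
K_p = (12.5 − 1)/1.171 = 9.82.

K_p = 9.82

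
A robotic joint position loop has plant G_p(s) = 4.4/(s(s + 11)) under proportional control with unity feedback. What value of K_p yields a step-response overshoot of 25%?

K_p = 42.2

From %OS = 100·exp(−πζ/√(1−ζ²)) = 25%, ζ = −ln(0.25)/√(π²+ln²(0.25)) = 0.4037.
Characteristic equation s² + 11s + 4.4K_p = 0 gives ζ = 11/(2√(4.4K_p)).
Setting ζ = 0.4037: √(4.4K_p) = 11/(2·0.4037) = 13.62, so K_p = 185.6/4.4 = 42.2.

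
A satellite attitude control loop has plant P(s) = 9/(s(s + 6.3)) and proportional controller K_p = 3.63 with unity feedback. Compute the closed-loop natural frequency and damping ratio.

ω_n = 5.72 rad/s, ζ = 0.551

With unity feedback the closed-loop characteristic equation is s² + 6.3s + 3.63·9 = s² + 6.3s + 32.67 = 0.
Matching s² + 2ζω_n s + ω_n²: ω_n = √32.67 = 5.716 rad/s and 2ζω_n = 6.3, so ζ = 6.3/(2·5.716) = 0.551.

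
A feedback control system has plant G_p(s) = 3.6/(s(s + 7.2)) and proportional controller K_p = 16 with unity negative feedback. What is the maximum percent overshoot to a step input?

Closed-loop characteristic equation: s² + 7.2s + 57.6 = 0, so ω_n = 7.589 rad/s and ζ = 7.2/(2·7.589) = 0.4743.
%OS = 100·exp(−πζ/√(1−ζ²)) = 100·exp(−π·0.4743/√0.775) = 18.4%.

18.4%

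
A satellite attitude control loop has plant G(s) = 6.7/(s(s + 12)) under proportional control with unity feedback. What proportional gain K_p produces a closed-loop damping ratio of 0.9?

K_p = 6.63

Closed-loop characteristic equation: s² + 12s + K_p·6.7 = 0.
So ω_n = √(6.7K_p) and 2ζω_n = 12, giving ζ = 12/(2√(6.7K_p)).
Setting ζ = 0.9: √(6.7K_p) = 12/(2·0.9) = 6.667, so K_p = 44.44/6.7 = 6.63.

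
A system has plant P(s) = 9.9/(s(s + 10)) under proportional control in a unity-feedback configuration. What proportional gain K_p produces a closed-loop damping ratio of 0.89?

Closed-loop characteristic equation: s² + 10s + K_p·9.9 = 0.
So ω_n = √(9.9K_p) and 2ζω_n = 10, giving ζ = 10/(2√(9.9K_p)).
Setting ζ = 0.89: √(9.9K_p) = 10/(2·0.89) = 5.618, so K_p = 31.56/9.9 = 3.19.

K_p = 3.19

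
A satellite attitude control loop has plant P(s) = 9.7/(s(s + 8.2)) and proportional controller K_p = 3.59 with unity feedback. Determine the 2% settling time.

T_s ≈ 0.976 s

Closed-loop characteristic equation: s² + 8.2s + 34.82 = 0, so ω_n = 5.901 rad/s and ζ = 8.2/(2·5.901) = 0.6948.
2% settling time T_s ≈ 4/(ζω_n) = 4/4.1 = 0.976 s.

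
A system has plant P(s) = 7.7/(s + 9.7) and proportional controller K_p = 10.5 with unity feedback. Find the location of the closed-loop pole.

Closed-loop transfer function: T(s) = K_p·P(s)/(1 + K_p·P(s)) = 80.85/(s + 9.7 + 80.85) = 80.85/(s + 90.55).
The closed-loop pole is at s = −90.55.

s = -90.55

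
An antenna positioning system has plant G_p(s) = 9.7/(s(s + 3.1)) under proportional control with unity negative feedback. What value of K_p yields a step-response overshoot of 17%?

K_p = 1.03

From %OS = 100·exp(−πζ/√(1−ζ²)) = 17%, ζ = −ln(0.17)/√(π²+ln²(0.17)) = 0.4913.
Characteristic equation s² + 3.1s + 9.7K_p = 0 gives ζ = 3.1/(2√(9.7K_p)).
Setting ζ = 0.4913: √(9.7K_p) = 3.1/(2·0.4913) = 3.155, so K_p = 9.954/9.7 = 1.03.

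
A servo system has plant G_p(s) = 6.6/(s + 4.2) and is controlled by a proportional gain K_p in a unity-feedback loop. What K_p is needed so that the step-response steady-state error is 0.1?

For a type-0 loop with proportional control, e_ss = 1/(1 + K_p·G_p(0)).
G_p(0) = 1.571. Require 1/(1 + K_p·1.571) = 0.1, so 1 + 1.571·K_p = 10.
K_p = (10 − 1)/1.571 = 5.73.

K_p = 5.73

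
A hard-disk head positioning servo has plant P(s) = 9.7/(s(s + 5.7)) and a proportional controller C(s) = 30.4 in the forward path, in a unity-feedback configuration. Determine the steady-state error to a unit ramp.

The loop has one pole at the origin (type 1). Velocity error constant K_v = lim_{s→0} s·C(s)P(s) = 30.4·9.7/5.7 = 51.73.
Steady-state error to a unit ramp: e_ss = 1/K_v = 0.0193.

0.0193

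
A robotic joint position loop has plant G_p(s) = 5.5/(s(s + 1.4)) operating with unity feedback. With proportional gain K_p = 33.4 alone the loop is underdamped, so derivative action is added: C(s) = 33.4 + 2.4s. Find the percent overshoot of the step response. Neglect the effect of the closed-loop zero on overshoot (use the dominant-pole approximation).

13.4%

Forward path: (33.4 + 2.4s)·5.5/(s(s+1.4)). The closed-loop characteristic equation is s² + (1.4 + 5.5·2.4)s + 5.5·33.4 = 0.
That is s² + 14.6s + 183.7 = 0, so ω_n = 13.55 rad/s and ζ = 14.6/(2·13.55) = 0.5386.
%OS = 100·exp(−πζ/√(1−ζ²)) = 13.4%.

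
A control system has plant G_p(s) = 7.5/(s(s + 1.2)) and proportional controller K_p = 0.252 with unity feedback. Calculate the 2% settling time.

Closed-loop characteristic equation: s² + 1.2s + 1.89 = 0, so ω_n = 1.375 rad/s and ζ = 1.2/(2·1.375) = 0.4364.
2% settling time T_s ≈ 4/(ζω_n) = 4/0.6 = 6.67 s.

T_s ≈ 6.67 s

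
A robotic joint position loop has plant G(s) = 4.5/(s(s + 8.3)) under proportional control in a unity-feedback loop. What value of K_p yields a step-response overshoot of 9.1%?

From %OS = 100·exp(−πζ/√(1−ζ²)) = 9.1%, ζ = −ln(0.091)/√(π²+ln²(0.091)) = 0.6066.
Characteristic equation s² + 8.3s + 4.5K_p = 0 gives ζ = 8.3/(2√(4.5K_p)).
Setting ζ = 0.6066: √(4.5K_p) = 8.3/(2·0.6066) = 6.842, so K_p = 46.81/4.5 = 10.4.

K_p = 10.4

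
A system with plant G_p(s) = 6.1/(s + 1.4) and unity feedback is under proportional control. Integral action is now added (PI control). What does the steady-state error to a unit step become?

Adding integral action puts a pole at s = 0 in the forward path, raising the system type to 1; a type-1 loop has zero steady-state error to a step.

0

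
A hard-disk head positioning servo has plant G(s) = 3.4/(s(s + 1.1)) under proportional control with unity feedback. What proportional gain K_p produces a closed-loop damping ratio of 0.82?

K_p = 0.132

Closed-loop characteristic equation: s² + 1.1s + K_p·3.4 = 0.
So ω_n = √(3.4K_p) and 2ζω_n = 1.1, giving ζ = 1.1/(2√(3.4K_p)).
Setting ζ = 0.82: √(3.4K_p) = 1.1/(2·0.82) = 0.6707, so K_p = 0.4499/3.4 = 0.132.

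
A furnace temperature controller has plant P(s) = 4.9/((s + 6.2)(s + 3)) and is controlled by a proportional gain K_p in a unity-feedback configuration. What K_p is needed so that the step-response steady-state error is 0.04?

K_p = 91.1

For a type-0 loop with proportional control, e_ss = 1/(1 + K_p·P(0)).
P(0) = 0.2634. Require 1/(1 + K_p·0.2634) = 0.04, so 1 + 0.2634·K_p = 25.
K_p = (25 − 1)/0.2634 = 91.1.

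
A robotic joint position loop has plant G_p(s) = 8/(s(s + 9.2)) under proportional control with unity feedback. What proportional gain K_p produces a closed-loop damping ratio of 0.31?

Closed-loop characteristic equation: s² + 9.2s + K_p·8 = 0.
So ω_n = √(8K_p) and 2ζω_n = 9.2, giving ζ = 9.2/(2√(8K_p)).
Setting ζ = 0.31: √(8K_p) = 9.2/(2·0.31) = 14.84, so K_p = 220.2/8 = 27.5.

K_p = 27.5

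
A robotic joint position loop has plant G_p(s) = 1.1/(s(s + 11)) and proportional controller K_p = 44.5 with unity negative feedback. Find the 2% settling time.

Closed-loop characteristic equation: s² + 11s + 48.95 = 0, so ω_n = 6.996 rad/s and ζ = 11/(2·6.996) = 0.7861.
2% settling time T_s ≈ 4/(ζω_n) = 4/5.5 = 0.727 s.

T_s ≈ 0.727 s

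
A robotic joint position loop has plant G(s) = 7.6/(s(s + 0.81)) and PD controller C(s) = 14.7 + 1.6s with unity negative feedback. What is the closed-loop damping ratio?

Forward path: (14.7 + 1.6s)·7.6/(s(s+0.81)). The closed-loop characteristic equation is s² + (0.81 + 7.6·1.6)s + 7.6·14.7 = 0.
That is s² + 12.97s + 111.7 = 0, so ω_n = 10.57 rad/s and ζ = 12.97/(2·10.57) = 0.6135.

ζ = 0.614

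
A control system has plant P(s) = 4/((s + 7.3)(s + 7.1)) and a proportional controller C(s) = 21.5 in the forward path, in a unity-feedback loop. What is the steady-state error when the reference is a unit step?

The loop is type 0. Static position error constant K_pos = C(0)·P(0) = 21.5·0.07718 = 1.659.
Steady-state error to a unit step: e_ss = 1/(1+K_pos) = 1/2.659 = 0.376.

0.376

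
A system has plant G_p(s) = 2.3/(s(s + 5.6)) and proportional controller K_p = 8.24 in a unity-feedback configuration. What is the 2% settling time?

The closed-loop denominator s² + 5.6s + 18.95 gives ω_n = √18.95 = 4.353 and ζ = 5.6/(2ω_n) = 0.6432.
2% settling time T_s ≈ 4/(ζω_n) = 4/2.8 = 1.43 s.

T_s ≈ 1.43 s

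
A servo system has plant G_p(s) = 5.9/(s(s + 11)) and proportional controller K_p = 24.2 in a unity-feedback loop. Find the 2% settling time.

T_s ≈ 0.727 s

Closed-loop characteristic equation: s² + 11s + 142.8 = 0, so ω_n = 11.95 rad/s and ζ = 11/(2·11.95) = 0.4603.
2% settling time T_s ≈ 4/(ζω_n) = 4/5.5 = 0.727 s.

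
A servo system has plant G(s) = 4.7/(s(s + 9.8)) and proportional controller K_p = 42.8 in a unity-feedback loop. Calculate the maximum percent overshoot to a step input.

31.5%

From 1 + K_pG(s) = 0: s² + 9.8s + 201.2 = 0 ⇒ ω_n = 14.18, ζ = 0.3455.
%OS = 100·exp(−πζ/√(1−ζ²)) = 100·exp(−π·0.3455/√0.8806) = 31.5%.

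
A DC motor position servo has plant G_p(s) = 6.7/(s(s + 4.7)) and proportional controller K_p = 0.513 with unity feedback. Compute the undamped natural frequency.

ω_n = 1.85 rad/s

The closed-loop denominator is s(s+4.7) + 0.513·6.7 = s² + 4.7s + 3.437.
Matching s² + 2ζω_n s + ω_n²: ω_n = √3.437 = 1.854 rad/s and 2ζω_n = 4.7, so ζ = 4.7/(2·1.854) = 1.27.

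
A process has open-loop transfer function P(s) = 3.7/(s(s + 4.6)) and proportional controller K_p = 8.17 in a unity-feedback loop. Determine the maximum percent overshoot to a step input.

From 1 + K_pP(s) = 0: s² + 4.6s + 30.23 = 0 ⇒ ω_n = 5.498, ζ = 0.4183.
%OS = 100·exp(−πζ/√(1−ζ²)) = 100·exp(−π·0.4183/√0.825) = 23.5%.

23.5%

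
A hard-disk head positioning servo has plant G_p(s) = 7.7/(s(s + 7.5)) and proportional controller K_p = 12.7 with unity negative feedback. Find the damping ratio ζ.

1 + K_p·G_p(s) = 0 gives s² + 7.5s + 97.79 = 0.
So ω_n² = 97.79 ⇒ ω_n = 9.889 rad/s, and ζ = 7.5/(2ω_n) = 0.379.

ζ = 0.379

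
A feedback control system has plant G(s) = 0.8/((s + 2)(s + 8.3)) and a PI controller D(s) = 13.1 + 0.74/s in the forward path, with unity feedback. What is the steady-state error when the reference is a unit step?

The open loop D(s)G(s) has a pole at the origin (type 1), so the static position error constant is infinite and e_ss = 1/(1+∞) = 0.

0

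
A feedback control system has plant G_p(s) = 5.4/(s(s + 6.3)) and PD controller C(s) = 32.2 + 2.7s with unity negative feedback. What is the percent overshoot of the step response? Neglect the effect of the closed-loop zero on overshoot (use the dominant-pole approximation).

Forward path: (32.2 + 2.7s)·5.4/(s(s+6.3)). The closed-loop characteristic equation is s² + (6.3 + 5.4·2.7)s + 5.4·32.2 = 0.
That is s² + 20.88s + 173.9 = 0, so ω_n = 13.19 rad/s and ζ = 20.88/(2·13.19) = 0.7917.
%OS = 100·exp(−πζ/√(1−ζ²)) = 1.7%.

1.7%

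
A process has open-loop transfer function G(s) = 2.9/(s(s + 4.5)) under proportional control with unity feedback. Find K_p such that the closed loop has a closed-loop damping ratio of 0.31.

Closed-loop characteristic equation: s² + 4.5s + K_p·2.9 = 0.
So ω_n = √(2.9K_p) and 2ζω_n = 4.5, giving ζ = 4.5/(2√(2.9K_p)).
Setting ζ = 0.31: √(2.9K_p) = 4.5/(2·0.31) = 7.258, so K_p = 52.68/2.9 = 18.2.

K_p = 18.2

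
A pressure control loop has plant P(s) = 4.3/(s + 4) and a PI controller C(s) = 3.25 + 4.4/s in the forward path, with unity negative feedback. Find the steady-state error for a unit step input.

The open loop C(s)P(s) has a pole at the origin (type 1), so the static position error constant is infinite and e_ss = 1/(1+∞) = 0.

0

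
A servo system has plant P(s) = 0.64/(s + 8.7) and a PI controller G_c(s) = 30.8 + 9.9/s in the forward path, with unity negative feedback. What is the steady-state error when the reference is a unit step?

The open loop G_c(s)P(s) has a pole at the origin (type 1), so the static position error constant is infinite and e_ss = 1/(1+∞) = 0.

0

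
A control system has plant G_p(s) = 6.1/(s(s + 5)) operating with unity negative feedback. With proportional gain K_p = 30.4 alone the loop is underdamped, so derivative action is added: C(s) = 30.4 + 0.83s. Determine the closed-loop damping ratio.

Forward path: (30.4 + 0.83s)·6.1/(s(s+5)). The closed-loop characteristic equation is s² + (5 + 6.1·0.83)s + 6.1·30.4 = 0.
That is s² + 10.06s + 185.4 = 0, so ω_n = 13.62 rad/s and ζ = 10.06/(2·13.62) = 0.3695.

ζ = 0.369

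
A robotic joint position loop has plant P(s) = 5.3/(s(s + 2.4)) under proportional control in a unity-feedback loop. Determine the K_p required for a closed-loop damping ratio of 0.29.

Closed-loop characteristic equation: s² + 2.4s + K_p·5.3 = 0.
So ω_n = √(5.3K_p) and 2ζω_n = 2.4, giving ζ = 2.4/(2√(5.3K_p)).
Setting ζ = 0.29: √(5.3K_p) = 2.4/(2·0.29) = 4.138, so K_p = 17.12/5.3 = 3.23.

K_p = 3.23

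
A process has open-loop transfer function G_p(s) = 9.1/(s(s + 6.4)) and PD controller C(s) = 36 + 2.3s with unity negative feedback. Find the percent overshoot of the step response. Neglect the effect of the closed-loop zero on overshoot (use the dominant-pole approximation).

Forward path: (36 + 2.3s)·9.1/(s(s+6.4)). The closed-loop characteristic equation is s² + (6.4 + 9.1·2.3)s + 9.1·36 = 0.
That is s² + 27.33s + 327.6 = 0, so ω_n = 18.1 rad/s and ζ = 27.33/(2·18.1) = 0.755.
%OS = 100·exp(−πζ/√(1−ζ²)) = 2.69%.

2.69%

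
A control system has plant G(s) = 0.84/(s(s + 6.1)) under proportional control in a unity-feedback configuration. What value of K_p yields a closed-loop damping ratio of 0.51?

K_p = 42.6

Closed-loop characteristic equation: s² + 6.1s + K_p·0.84 = 0.
So ω_n = √(0.84K_p) and 2ζω_n = 6.1, giving ζ = 6.1/(2√(0.84K_p)).
Setting ζ = 0.51: √(0.84K_p) = 6.1/(2·0.51) = 5.98, so K_p = 35.77/0.84 = 42.6.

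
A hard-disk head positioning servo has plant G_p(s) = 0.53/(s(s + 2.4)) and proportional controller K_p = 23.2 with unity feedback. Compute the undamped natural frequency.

ω_n = 3.51 rad/s

1 + K_p·G_p(s) = 0 gives s² + 2.4s + 12.3 = 0.
Matching s² + 2ζω_n s + ω_n²: ω_n = √12.3 = 3.507 rad/s and 2ζω_n = 2.4, so ζ = 2.4/(2·3.507) = 0.342.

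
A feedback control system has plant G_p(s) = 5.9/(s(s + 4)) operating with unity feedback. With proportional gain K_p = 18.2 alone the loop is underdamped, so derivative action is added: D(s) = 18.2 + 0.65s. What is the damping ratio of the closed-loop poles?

ζ = 0.378

Forward path: (18.2 + 0.65s)·5.9/(s(s+4)). The closed-loop characteristic equation is s² + (4 + 5.9·0.65)s + 5.9·18.2 = 0.
That is s² + 7.835s + 107.4 = 0, so ω_n = 10.36 rad/s and ζ = 7.835/(2·10.36) = 0.378.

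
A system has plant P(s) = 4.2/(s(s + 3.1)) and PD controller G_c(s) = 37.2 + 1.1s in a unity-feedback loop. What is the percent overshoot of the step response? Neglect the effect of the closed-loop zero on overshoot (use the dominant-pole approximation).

36.1%

Forward path: (37.2 + 1.1s)·4.2/(s(s+3.1)). The closed-loop characteristic equation is s² + (3.1 + 4.2·1.1)s + 4.2·37.2 = 0.
That is s² + 7.72s + 156.2 = 0, so ω_n = 12.5 rad/s and ζ = 7.72/(2·12.5) = 0.3088.
%OS = 100·exp(−πζ/√(1−ζ²)) = 36.1%.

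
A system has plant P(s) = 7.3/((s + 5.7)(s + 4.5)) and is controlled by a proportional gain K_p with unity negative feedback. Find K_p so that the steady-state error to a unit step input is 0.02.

K_p = 172

Steady-state error for a unit step on this type-0 loop is 1/(1 + K_p·P(0)).
P(0) = 0.2846. Require 1/(1 + K_p·0.2846) = 0.02, so 1 + 0.2846·K_p = 50.
K_p = (50 − 1)/0.2846 = 172.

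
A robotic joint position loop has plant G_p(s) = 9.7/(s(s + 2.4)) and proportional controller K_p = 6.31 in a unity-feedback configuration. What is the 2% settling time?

T_s ≈ 3.33 s

The closed-loop denominator s² + 2.4s + 61.21 gives ω_n = √61.21 = 7.823 and ζ = 2.4/(2ω_n) = 0.1534.
2% settling time T_s ≈ 4/(ζω_n) = 4/1.2 = 3.33 s.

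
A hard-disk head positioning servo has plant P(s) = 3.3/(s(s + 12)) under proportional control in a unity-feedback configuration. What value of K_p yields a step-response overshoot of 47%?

From %OS = 100·exp(−πζ/√(1−ζ²)) = 47%, ζ = −ln(0.47)/√(π²+ln²(0.47)) = 0.2337.
Characteristic equation s² + 12s + 3.3K_p = 0 gives ζ = 12/(2√(3.3K_p)).
Setting ζ = 0.2337: √(3.3K_p) = 12/(2·0.2337) = 25.68, so K_p = 659.3/3.3 = 200.

K_p = 200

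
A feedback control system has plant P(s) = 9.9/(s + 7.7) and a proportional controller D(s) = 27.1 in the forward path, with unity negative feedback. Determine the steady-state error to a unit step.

The loop is type 0. Static position error constant K_pos = D(0)·P(0) = 27.1·1.286 = 34.84.
Steady-state error to a unit step: e_ss = 1/(1+K_pos) = 1/35.84 = 0.0279.

0.0279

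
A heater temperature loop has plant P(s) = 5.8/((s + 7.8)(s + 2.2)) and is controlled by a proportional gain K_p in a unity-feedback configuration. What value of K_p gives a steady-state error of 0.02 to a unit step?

For a type-0 loop with proportional control, e_ss = 1/(1 + K_p·P(0)).
P(0) = 0.338. Require 1/(1 + K_p·0.338) = 0.02, so 1 + 0.338·K_p = 50.
K_p = (50 − 1)/0.338 = 145.

K_p = 145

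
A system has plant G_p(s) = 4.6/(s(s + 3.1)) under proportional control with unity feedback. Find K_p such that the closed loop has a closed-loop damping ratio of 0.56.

Closed-loop characteristic equation: s² + 3.1s + K_p·4.6 = 0.
So ω_n = √(4.6K_p) and 2ζω_n = 3.1, giving ζ = 3.1/(2√(4.6K_p)).
Setting ζ = 0.56: √(4.6K_p) = 3.1/(2·0.56) = 2.768, so K_p = 7.661/4.6 = 1.67.

K_p = 1.67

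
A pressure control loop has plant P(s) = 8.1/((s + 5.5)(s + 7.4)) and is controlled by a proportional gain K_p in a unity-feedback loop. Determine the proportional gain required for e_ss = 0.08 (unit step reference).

For a type-0 loop with proportional control, e_ss = 1/(1 + K_p·P(0)).
P(0) = 0.199. Require 1/(1 + K_p·0.199) = 0.08, so 1 + 0.199·K_p = 12.5.
K_p = (12.5 − 1)/0.199 = 57.8.

K_p = 57.8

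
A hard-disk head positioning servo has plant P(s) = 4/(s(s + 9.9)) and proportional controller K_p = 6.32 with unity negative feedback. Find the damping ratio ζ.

1 + K_p·P(s) = 0 gives s² + 9.9s + 25.28 = 0.
Matching s² + 2ζω_n s + ω_n²: ω_n = √25.28 = 5.028 rad/s and 2ζω_n = 9.9, so ζ = 9.9/(2·5.028) = 0.985.

ζ = 0.985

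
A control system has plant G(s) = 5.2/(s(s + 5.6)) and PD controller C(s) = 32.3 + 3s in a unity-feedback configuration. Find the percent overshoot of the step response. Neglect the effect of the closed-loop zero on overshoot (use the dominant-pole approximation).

1.15%

Forward path: (32.3 + 3s)·5.2/(s(s+5.6)). The closed-loop characteristic equation is s² + (5.6 + 5.2·3)s + 5.2·32.3 = 0.
That is s² + 21.2s + 168 = 0, so ω_n = 12.96 rad/s and ζ = 21.2/(2·12.96) = 0.8179.
%OS = 100·exp(−πζ/√(1−ζ²)) = 1.15%.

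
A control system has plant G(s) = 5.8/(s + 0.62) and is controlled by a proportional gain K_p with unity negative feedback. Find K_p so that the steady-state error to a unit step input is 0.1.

K_p = 0.962

The loop is type 0, so e_ss(step) = 1/(1 + K_pos) with K_pos = K_p·G(0).
G(0) = 9.355. Require 1/(1 + K_p·9.355) = 0.1, so 1 + 9.355·K_p = 10.
K_p = (10 − 1)/9.355 = 0.962.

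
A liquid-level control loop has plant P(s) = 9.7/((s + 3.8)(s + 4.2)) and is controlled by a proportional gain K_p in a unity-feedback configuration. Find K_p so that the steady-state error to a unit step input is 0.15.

K_p = 9.32

The loop is type 0, so e_ss(step) = 1/(1 + K_pos) with K_pos = K_p·P(0).
P(0) = 0.6078. Require 1/(1 + K_p·0.6078) = 0.15, so 1 + 0.6078·K_p = 6.667.
K_p = (6.667 − 1)/0.6078 = 9.32.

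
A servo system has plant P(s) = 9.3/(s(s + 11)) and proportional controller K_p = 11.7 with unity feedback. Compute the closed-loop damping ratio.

The closed-loop denominator is s(s+11) + 11.7·9.3 = s² + 11s + 108.8.
Matching s² + 2ζω_n s + ω_n²: ω_n = √108.8 = 10.43 rad/s and 2ζω_n = 11, so ζ = 11/(2·10.43) = 0.527.

ζ = 0.527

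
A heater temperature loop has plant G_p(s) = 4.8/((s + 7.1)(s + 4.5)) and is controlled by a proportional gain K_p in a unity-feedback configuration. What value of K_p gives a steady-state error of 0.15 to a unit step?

Steady-state error for a unit step on this type-0 loop is 1/(1 + K_p·G_p(0)).
G_p(0) = 0.1502. Require 1/(1 + K_p·0.1502) = 0.15, so 1 + 0.1502·K_p = 6.667.
K_p = (6.667 − 1)/0.1502 = 37.7.

K_p = 37.7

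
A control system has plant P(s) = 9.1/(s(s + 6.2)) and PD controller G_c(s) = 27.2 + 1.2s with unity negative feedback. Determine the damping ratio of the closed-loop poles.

Forward path: (27.2 + 1.2s)·9.1/(s(s+6.2)). The closed-loop characteristic equation is s² + (6.2 + 9.1·1.2)s + 9.1·27.2 = 0.
That is s² + 17.12s + 247.5 = 0, so ω_n = 15.73 rad/s and ζ = 17.12/(2·15.73) = 0.5441.

ζ = 0.544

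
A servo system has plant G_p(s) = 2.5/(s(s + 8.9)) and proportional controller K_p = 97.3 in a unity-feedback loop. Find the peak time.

T_p = 0.21 s

From 1 + K_pG_p(s) = 0: s² + 8.9s + 243.2 = 0 ⇒ ω_n = 15.6, ζ = 0.2853.
Damped frequency ω_d = ω_n√(1−ζ²) = 14.95 rad/s, so peak time T_p = π/ω_d = 0.21 s.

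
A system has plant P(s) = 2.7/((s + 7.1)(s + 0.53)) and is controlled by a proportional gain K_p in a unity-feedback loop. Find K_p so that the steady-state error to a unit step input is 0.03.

K_p = 45.1

Steady-state error for a unit step on this type-0 loop is 1/(1 + K_p·P(0)).
P(0) = 0.7175. Require 1/(1 + K_p·0.7175) = 0.03, so 1 + 0.7175·K_p = 33.33.
K_p = (33.33 − 1)/0.7175 = 45.1.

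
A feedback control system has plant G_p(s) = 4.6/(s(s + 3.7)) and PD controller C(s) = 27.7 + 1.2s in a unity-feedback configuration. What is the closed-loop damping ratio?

ζ = 0.408

Forward path: (27.7 + 1.2s)·4.6/(s(s+3.7)). The closed-loop characteristic equation is s² + (3.7 + 4.6·1.2)s + 4.6·27.7 = 0.
That is s² + 9.22s + 127.4 = 0, so ω_n = 11.29 rad/s and ζ = 9.22/(2·11.29) = 0.4084.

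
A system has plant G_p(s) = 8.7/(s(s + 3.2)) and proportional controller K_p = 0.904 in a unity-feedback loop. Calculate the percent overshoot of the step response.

The closed-loop denominator s² + 3.2s + 7.865 gives ω_n = √7.865 = 2.804 and ζ = 3.2/(2ω_n) = 0.5705.
%OS = 100·exp(−πζ/√(1−ζ²)) = 100·exp(−π·0.5705/√0.6745) = 11.3%.

11.3%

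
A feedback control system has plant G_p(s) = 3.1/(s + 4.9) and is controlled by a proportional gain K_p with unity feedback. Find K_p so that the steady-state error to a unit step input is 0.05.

For a type-0 loop with proportional control, e_ss = 1/(1 + K_p·G_p(0)).
G_p(0) = 0.6327. Require 1/(1 + K_p·0.6327) = 0.05, so 1 + 0.6327·K_p = 20.
K_p = (20 − 1)/0.6327 = 30.

K_p = 30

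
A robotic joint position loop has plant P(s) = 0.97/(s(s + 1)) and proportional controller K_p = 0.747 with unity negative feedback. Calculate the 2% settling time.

T_s ≈ 8 s

From 1 + K_pP(s) = 0: s² + 1s + 0.7246 = 0 ⇒ ω_n = 0.8512, ζ = 0.5874.
2% settling time T_s ≈ 4/(ζω_n) = 4/0.5 = 8 s.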